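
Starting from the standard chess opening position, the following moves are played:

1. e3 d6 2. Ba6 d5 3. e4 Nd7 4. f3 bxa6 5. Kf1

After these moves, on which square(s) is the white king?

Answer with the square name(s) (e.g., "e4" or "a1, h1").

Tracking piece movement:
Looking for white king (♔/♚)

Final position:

  a b c d e f g h
  ─────────────────
8│♜ · ♝ ♛ ♚ ♝ ♞ ♜│8
7│♟ · ♟ ♞ ♟ ♟ ♟ ♟│7
6│♟ · · · · · · ·│6
5│· · · ♟ · · · ·│5
4│· · · · ♙ · · ·│4
3│· · · · · ♙ · ·│3
2│♙ ♙ ♙ ♙ · · ♙ ♙│2
1│♖ ♘ ♗ ♕ · ♔ ♘ ♖│1
  ─────────────────
  a b c d e f g h


f1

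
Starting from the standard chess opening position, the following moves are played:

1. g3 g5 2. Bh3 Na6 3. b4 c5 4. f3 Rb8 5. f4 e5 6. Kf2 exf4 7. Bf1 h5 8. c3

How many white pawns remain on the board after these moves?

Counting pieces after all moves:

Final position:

  a b c d e f g h
  ─────────────────
8│· ♜ ♝ ♛ ♚ ♝ ♞ ♜│8
7│♟ ♟ · ♟ · ♟ · ·│7
6│♞ · · · · · · ·│6
5│· · ♟ · · · ♟ ♟│5
4│· ♙ · · · ♟ · ·│4
3│· · ♙ · · · ♙ ·│3
2│♙ · · ♙ ♙ ♔ · ♙│2
1│♖ ♘ ♗ ♕ · ♗ ♘ ♖│1
  ─────────────────
  a b c d e f g h


7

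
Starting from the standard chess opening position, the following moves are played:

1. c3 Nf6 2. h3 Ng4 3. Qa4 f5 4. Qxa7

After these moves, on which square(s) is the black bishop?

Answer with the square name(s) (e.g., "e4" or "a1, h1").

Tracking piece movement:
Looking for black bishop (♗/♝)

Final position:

  a b c d e f g h
  ─────────────────
8│♜ ♞ ♝ ♛ ♚ ♝ · ♜│8
7│♕ ♟ ♟ ♟ ♟ · ♟ ♟│7
6│· · · · · · · ·│6
5│· · · · · ♟ · ·│5
4│· · · · · · ♞ ·│4
3│· · ♙ · · · · ♙│3
2│♙ ♙ · ♙ ♙ ♙ ♙ ·│2
1│♖ ♘ ♗ · ♔ ♗ ♘ ♖│1
  ─────────────────
  a b c d e f g h


c8, f8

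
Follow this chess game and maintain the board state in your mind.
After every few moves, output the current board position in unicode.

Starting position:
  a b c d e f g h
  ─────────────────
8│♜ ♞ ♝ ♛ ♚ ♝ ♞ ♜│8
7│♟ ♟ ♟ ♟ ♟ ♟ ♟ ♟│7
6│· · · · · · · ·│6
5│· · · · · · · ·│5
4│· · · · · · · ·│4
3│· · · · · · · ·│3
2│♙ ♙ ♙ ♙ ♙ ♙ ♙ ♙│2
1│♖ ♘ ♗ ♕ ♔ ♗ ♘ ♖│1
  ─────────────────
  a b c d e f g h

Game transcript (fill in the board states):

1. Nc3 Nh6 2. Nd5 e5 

  a b c d e f g h
  ─────────────────
8│♜ ♞ ♝ ♛ ♚ ♝ · ♜│8
7│♟ ♟ ♟ ♟ · ♟ ♟ ♟│7
6│· · · · · · · ♞│6
5│· · · ♘ ♟ · · ·│5
4│· · · · · · · ·│4
3│· · · · · · · ·│3
2│♙ ♙ ♙ ♙ ♙ ♙ ♙ ♙│2
1│♖ · ♗ ♕ ♔ ♗ ♘ ♖│1
  ─────────────────
  a b c d e f g h

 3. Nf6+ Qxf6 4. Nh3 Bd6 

  a b c d e f g h
  ─────────────────
8│♜ ♞ ♝ · ♚ · · ♜│8
7│♟ ♟ ♟ ♟ · ♟ ♟ ♟│7
6│· · · ♝ · ♛ · ♞│6
5│· · · · ♟ · · ·│5
4│· · · · · · · ·│4
3│· · · · · · · ♘│3
2│♙ ♙ ♙ ♙ ♙ ♙ ♙ ♙│2
1│♖ · ♗ ♕ ♔ ♗ · ♖│1
  ─────────────────
  a b c d e f g h

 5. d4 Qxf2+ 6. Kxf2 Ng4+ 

  a b c d e f g h
  ─────────────────
8│♜ ♞ ♝ · ♚ · · ♜│8
7│♟ ♟ ♟ ♟ · ♟ ♟ ♟│7
6│· · · ♝ · · · ·│6
5│· · · · ♟ · · ·│5
4│· · · ♙ · · ♞ ·│4
3│· · · · · · · ♘│3
2│♙ ♙ ♙ · ♙ ♔ ♙ ♙│2
1│♖ · ♗ ♕ · ♗ · ♖│1
  ─────────────────
  a b c d e f g h

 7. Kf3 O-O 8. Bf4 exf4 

  a b c d e f g h
  ─────────────────
8│♜ ♞ ♝ · · ♜ ♚ ·│8
7│♟ ♟ ♟ ♟ · ♟ ♟ ♟│7
6│· · · ♝ · · · ·│6
5│· · · · · · · ·│5
4│· · · ♙ · ♟ ♞ ·│4
3│· · · · · ♔ · ♘│3
2│♙ ♙ ♙ · ♙ · ♙ ♙│2
1│♖ · · ♕ · ♗ · ♖│1
  ─────────────────
  a b c d e f g h

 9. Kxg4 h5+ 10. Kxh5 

  a b c d e f g h
  ─────────────────
8│♜ ♞ ♝ · · ♜ ♚ ·│8
7│♟ ♟ ♟ ♟ · ♟ ♟ ·│7
6│· · · ♝ · · · ·│6
5│· · · · · · · ♔│5
4│· · · ♙ · ♟ · ·│4
3│· · · · · · · ♘│3
2│♙ ♙ ♙ · ♙ · ♙ ♙│2
1│♖ · · ♕ · ♗ · ♖│1
  ─────────────────
  a b c d e f g h


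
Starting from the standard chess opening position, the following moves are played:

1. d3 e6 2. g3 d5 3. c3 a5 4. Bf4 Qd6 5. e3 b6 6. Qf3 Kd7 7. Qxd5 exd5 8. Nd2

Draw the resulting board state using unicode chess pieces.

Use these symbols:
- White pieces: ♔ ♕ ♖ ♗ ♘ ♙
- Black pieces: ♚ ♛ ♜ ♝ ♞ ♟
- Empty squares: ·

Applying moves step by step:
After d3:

♜ ♞ ♝ ♛ ♚ ♝ ♞ ♜
♟ ♟ ♟ ♟ ♟ ♟ ♟ ♟
· · · · · · · ·
· · · · · · · ·
· · · · · · · ·
· · · ♙ · · · ·
♙ ♙ ♙ · ♙ ♙ ♙ ♙
♖ ♘ ♗ ♕ ♔ ♗ ♘ ♖


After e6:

♜ ♞ ♝ ♛ ♚ ♝ ♞ ♜
♟ ♟ ♟ ♟ · ♟ ♟ ♟
· · · · ♟ · · ·
· · · · · · · ·
· · · · · · · ·
· · · ♙ · · · ·
♙ ♙ ♙ · ♙ ♙ ♙ ♙
♖ ♘ ♗ ♕ ♔ ♗ ♘ ♖


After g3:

♜ ♞ ♝ ♛ ♚ ♝ ♞ ♜
♟ ♟ ♟ ♟ · ♟ ♟ ♟
· · · · ♟ · · ·
· · · · · · · ·
· · · · · · · ·
· · · ♙ · · ♙ ·
♙ ♙ ♙ · ♙ ♙ · ♙
♖ ♘ ♗ ♕ ♔ ♗ ♘ ♖


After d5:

♜ ♞ ♝ ♛ ♚ ♝ ♞ ♜
♟ ♟ ♟ · · ♟ ♟ ♟
· · · · ♟ · · ·
· · · ♟ · · · ·
· · · · · · · ·
· · · ♙ · · ♙ ·
♙ ♙ ♙ · ♙ ♙ · ♙
♖ ♘ ♗ ♕ ♔ ♗ ♘ ♖


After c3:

♜ ♞ ♝ ♛ ♚ ♝ ♞ ♜
♟ ♟ ♟ · · ♟ ♟ ♟
· · · · ♟ · · ·
· · · ♟ · · · ·
· · · · · · · ·
· · ♙ ♙ · · ♙ ·
♙ ♙ · · ♙ ♙ · ♙
♖ ♘ ♗ ♕ ♔ ♗ ♘ ♖


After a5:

♜ ♞ ♝ ♛ ♚ ♝ ♞ ♜
· ♟ ♟ · · ♟ ♟ ♟
· · · · ♟ · · ·
♟ · · ♟ · · · ·
· · · · · · · ·
· · ♙ ♙ · · ♙ ·
♙ ♙ · · ♙ ♙ · ♙
♖ ♘ ♗ ♕ ♔ ♗ ♘ ♖


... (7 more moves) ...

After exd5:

♜ ♞ ♝ · · ♝ ♞ ♜
· · ♟ ♚ · ♟ ♟ ♟
· ♟ · ♛ · · · ·
♟ · · ♟ · · · ·
· · · · · ♗ · ·
· · ♙ ♙ ♙ · ♙ ·
♙ ♙ · · · ♙ · ♙
♖ ♘ · · ♔ ♗ ♘ ♖


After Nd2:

♜ ♞ ♝ · · ♝ ♞ ♜
· · ♟ ♚ · ♟ ♟ ♟
· ♟ · ♛ · · · ·
♟ · · ♟ · · · ·
· · · · · ♗ · ·
· · ♙ ♙ ♙ · ♙ ·
♙ ♙ · ♘ · ♙ · ♙
♖ · · · ♔ ♗ ♘ ♖



  a b c d e f g h
  ─────────────────
8│♜ ♞ ♝ · · ♝ ♞ ♜│8
7│· · ♟ ♚ · ♟ ♟ ♟│7
6│· ♟ · ♛ · · · ·│6
5│♟ · · ♟ · · · ·│5
4│· · · · · ♗ · ·│4
3│· · ♙ ♙ ♙ · ♙ ·│3
2│♙ ♙ · ♘ · ♙ · ♙│2
1│♖ · · · ♔ ♗ ♘ ♖│1
  ─────────────────
  a b c d e f g h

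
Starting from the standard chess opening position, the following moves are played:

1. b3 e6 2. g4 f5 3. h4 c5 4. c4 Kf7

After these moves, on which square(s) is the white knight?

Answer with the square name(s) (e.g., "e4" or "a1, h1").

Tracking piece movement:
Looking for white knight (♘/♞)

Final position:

  a b c d e f g h
  ─────────────────
8│♜ ♞ ♝ ♛ · ♝ ♞ ♜│8
7│♟ ♟ · ♟ · ♚ ♟ ♟│7
6│· · · · ♟ · · ·│6
5│· · ♟ · · ♟ · ·│5
4│· · ♙ · · · ♙ ♙│4
3│· ♙ · · · · · ·│3
2│♙ · · ♙ ♙ ♙ · ·│2
1│♖ ♘ ♗ ♕ ♔ ♗ ♘ ♖│1
  ─────────────────
  a b c d e f g h


b1, g1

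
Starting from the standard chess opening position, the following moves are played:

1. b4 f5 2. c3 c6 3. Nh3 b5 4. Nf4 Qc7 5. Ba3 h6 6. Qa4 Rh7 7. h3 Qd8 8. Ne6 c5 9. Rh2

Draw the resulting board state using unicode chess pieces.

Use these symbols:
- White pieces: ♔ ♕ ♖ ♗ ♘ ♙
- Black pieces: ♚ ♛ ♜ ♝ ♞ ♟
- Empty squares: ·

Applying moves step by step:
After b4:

♜ ♞ ♝ ♛ ♚ ♝ ♞ ♜
♟ ♟ ♟ ♟ ♟ ♟ ♟ ♟
· · · · · · · ·
· · · · · · · ·
· ♙ · · · · · ·
· · · · · · · ·
♙ · ♙ ♙ ♙ ♙ ♙ ♙
♖ ♘ ♗ ♕ ♔ ♗ ♘ ♖


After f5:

♜ ♞ ♝ ♛ ♚ ♝ ♞ ♜
♟ ♟ ♟ ♟ ♟ · ♟ ♟
· · · · · · · ·
· · · · · ♟ · ·
· ♙ · · · · · ·
· · · · · · · ·
♙ · ♙ ♙ ♙ ♙ ♙ ♙
♖ ♘ ♗ ♕ ♔ ♗ ♘ ♖


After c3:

♜ ♞ ♝ ♛ ♚ ♝ ♞ ♜
♟ ♟ ♟ ♟ ♟ · ♟ ♟
· · · · · · · ·
· · · · · ♟ · ·
· ♙ · · · · · ·
· · ♙ · · · · ·
♙ · · ♙ ♙ ♙ ♙ ♙
♖ ♘ ♗ ♕ ♔ ♗ ♘ ♖


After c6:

♜ ♞ ♝ ♛ ♚ ♝ ♞ ♜
♟ ♟ · ♟ ♟ · ♟ ♟
· · ♟ · · · · ·
· · · · · ♟ · ·
· ♙ · · · · · ·
· · ♙ · · · · ·
♙ · · ♙ ♙ ♙ ♙ ♙
♖ ♘ ♗ ♕ ♔ ♗ ♘ ♖


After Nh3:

♜ ♞ ♝ ♛ ♚ ♝ ♞ ♜
♟ ♟ · ♟ ♟ · ♟ ♟
· · ♟ · · · · ·
· · · · · ♟ · ·
· ♙ · · · · · ·
· · ♙ · · · · ♘
♙ · · ♙ ♙ ♙ ♙ ♙
♖ ♘ ♗ ♕ ♔ ♗ · ♖


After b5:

♜ ♞ ♝ ♛ ♚ ♝ ♞ ♜
♟ · · ♟ ♟ · ♟ ♟
· · ♟ · · · · ·
· ♟ · · · ♟ · ·
· ♙ · · · · · ·
· · ♙ · · · · ♘
♙ · · ♙ ♙ ♙ ♙ ♙
♖ ♘ ♗ ♕ ♔ ♗ · ♖


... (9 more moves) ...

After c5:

♜ ♞ ♝ ♛ ♚ ♝ ♞ ·
♟ · · ♟ ♟ · ♟ ♜
· · · · ♘ · · ♟
· ♟ ♟ · · ♟ · ·
♕ ♙ · · · · · ·
♗ · ♙ · · · · ♙
♙ · · ♙ ♙ ♙ ♙ ·
♖ ♘ · · ♔ ♗ · ♖


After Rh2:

♜ ♞ ♝ ♛ ♚ ♝ ♞ ·
♟ · · ♟ ♟ · ♟ ♜
· · · · ♘ · · ♟
· ♟ ♟ · · ♟ · ·
♕ ♙ · · · · · ·
♗ · ♙ · · · · ♙
♙ · · ♙ ♙ ♙ ♙ ♖
♖ ♘ · · ♔ ♗ · ·



  a b c d e f g h
  ─────────────────
8│♜ ♞ ♝ ♛ ♚ ♝ ♞ ·│8
7│♟ · · ♟ ♟ · ♟ ♜│7
6│· · · · ♘ · · ♟│6
5│· ♟ ♟ · · ♟ · ·│5
4│♕ ♙ · · · · · ·│4
3│♗ · ♙ · · · · ♙│3
2│♙ · · ♙ ♙ ♙ ♙ ♖│2
1│♖ ♘ · · ♔ ♗ · ·│1
  ─────────────────
  a b c d e f g h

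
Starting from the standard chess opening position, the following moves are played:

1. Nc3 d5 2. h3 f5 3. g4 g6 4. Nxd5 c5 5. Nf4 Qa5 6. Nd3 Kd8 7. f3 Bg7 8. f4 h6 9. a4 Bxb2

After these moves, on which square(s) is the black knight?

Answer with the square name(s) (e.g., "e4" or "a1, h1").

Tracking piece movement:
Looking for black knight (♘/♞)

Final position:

  a b c d e f g h
  ─────────────────
8│♜ ♞ ♝ ♚ · · ♞ ♜│8
7│♟ ♟ · · ♟ · · ·│7
6│· · · · · · ♟ ♟│6
5│♛ · ♟ · · ♟ · ·│5
4│♙ · · · · ♙ ♙ ·│4
3│· · · ♘ · · · ♙│3
2│· ♝ ♙ ♙ ♙ · · ·│2
1│♖ · ♗ ♕ ♔ ♗ ♘ ♖│1
  ─────────────────
  a b c d e f g h


b8, g8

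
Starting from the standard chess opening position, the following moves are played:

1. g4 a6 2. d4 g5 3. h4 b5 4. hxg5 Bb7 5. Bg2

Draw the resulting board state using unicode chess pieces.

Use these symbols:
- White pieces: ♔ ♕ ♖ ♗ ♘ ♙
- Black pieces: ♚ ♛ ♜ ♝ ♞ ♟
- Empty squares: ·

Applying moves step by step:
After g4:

♜ ♞ ♝ ♛ ♚ ♝ ♞ ♜
♟ ♟ ♟ ♟ ♟ ♟ ♟ ♟
· · · · · · · ·
· · · · · · · ·
· · · · · · ♙ ·
· · · · · · · ·
♙ ♙ ♙ ♙ ♙ ♙ · ♙
♖ ♘ ♗ ♕ ♔ ♗ ♘ ♖


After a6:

♜ ♞ ♝ ♛ ♚ ♝ ♞ ♜
· ♟ ♟ ♟ ♟ ♟ ♟ ♟
♟ · · · · · · ·
· · · · · · · ·
· · · · · · ♙ ·
· · · · · · · ·
♙ ♙ ♙ ♙ ♙ ♙ · ♙
♖ ♘ ♗ ♕ ♔ ♗ ♘ ♖


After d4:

♜ ♞ ♝ ♛ ♚ ♝ ♞ ♜
· ♟ ♟ ♟ ♟ ♟ ♟ ♟
♟ · · · · · · ·
· · · · · · · ·
· · · ♙ · · ♙ ·
· · · · · · · ·
♙ ♙ ♙ · ♙ ♙ · ♙
♖ ♘ ♗ ♕ ♔ ♗ ♘ ♖


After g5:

♜ ♞ ♝ ♛ ♚ ♝ ♞ ♜
· ♟ ♟ ♟ ♟ ♟ · ♟
♟ · · · · · · ·
· · · · · · ♟ ·
· · · ♙ · · ♙ ·
· · · · · · · ·
♙ ♙ ♙ · ♙ ♙ · ♙
♖ ♘ ♗ ♕ ♔ ♗ ♘ ♖


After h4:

♜ ♞ ♝ ♛ ♚ ♝ ♞ ♜
· ♟ ♟ ♟ ♟ ♟ · ♟
♟ · · · · · · ·
· · · · · · ♟ ·
· · · ♙ · · ♙ ♙
· · · · · · · ·
♙ ♙ ♙ · ♙ ♙ · ·
♖ ♘ ♗ ♕ ♔ ♗ ♘ ♖


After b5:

♜ ♞ ♝ ♛ ♚ ♝ ♞ ♜
· · ♟ ♟ ♟ ♟ · ♟
♟ · · · · · · ·
· ♟ · · · · ♟ ·
· · · ♙ · · ♙ ♙
· · · · · · · ·
♙ ♙ ♙ · ♙ ♙ · ·
♖ ♘ ♗ ♕ ♔ ♗ ♘ ♖


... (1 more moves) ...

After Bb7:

♜ ♞ · ♛ ♚ ♝ ♞ ♜
· ♝ ♟ ♟ ♟ ♟ · ♟
♟ · · · · · · ·
· ♟ · · · · ♙ ·
· · · ♙ · · ♙ ·
· · · · · · · ·
♙ ♙ ♙ · ♙ ♙ · ·
♖ ♘ ♗ ♕ ♔ ♗ ♘ ♖


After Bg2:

♜ ♞ · ♛ ♚ ♝ ♞ ♜
· ♝ ♟ ♟ ♟ ♟ · ♟
♟ · · · · · · ·
· ♟ · · · · ♙ ·
· · · ♙ · · ♙ ·
· · · · · · · ·
♙ ♙ ♙ · ♙ ♙ ♗ ·
♖ ♘ ♗ ♕ ♔ · ♘ ♖



  a b c d e f g h
  ─────────────────
8│♜ ♞ · ♛ ♚ ♝ ♞ ♜│8
7│· ♝ ♟ ♟ ♟ ♟ · ♟│7
6│♟ · · · · · · ·│6
5│· ♟ · · · · ♙ ·│5
4│· · · ♙ · · ♙ ·│4
3│· · · · · · · ·│3
2│♙ ♙ ♙ · ♙ ♙ ♗ ·│2
1│♖ ♘ ♗ ♕ ♔ · ♘ ♖│1
  ─────────────────
  a b c d e f g h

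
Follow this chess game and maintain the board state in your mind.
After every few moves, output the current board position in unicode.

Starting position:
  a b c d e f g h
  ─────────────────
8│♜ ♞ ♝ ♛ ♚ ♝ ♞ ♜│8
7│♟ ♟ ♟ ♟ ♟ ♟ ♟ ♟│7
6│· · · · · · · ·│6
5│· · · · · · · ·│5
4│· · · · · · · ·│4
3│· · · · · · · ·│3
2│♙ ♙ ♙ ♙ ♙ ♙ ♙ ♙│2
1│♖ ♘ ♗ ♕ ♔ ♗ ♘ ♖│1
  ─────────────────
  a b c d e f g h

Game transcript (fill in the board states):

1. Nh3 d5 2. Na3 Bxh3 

  a b c d e f g h
  ─────────────────
8│♜ ♞ · ♛ ♚ ♝ ♞ ♜│8
7│♟ ♟ ♟ · ♟ ♟ ♟ ♟│7
6│· · · · · · · ·│6
5│· · · ♟ · · · ·│5
4│· · · · · · · ·│4
3│♘ · · · · · · ♝│3
2│♙ ♙ ♙ ♙ ♙ ♙ ♙ ♙│2
1│♖ · ♗ ♕ ♔ ♗ · ♖│1
  ─────────────────
  a b c d e f g h

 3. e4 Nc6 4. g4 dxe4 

  a b c d e f g h
  ─────────────────
8│♜ · · ♛ ♚ ♝ ♞ ♜│8
7│♟ ♟ ♟ · ♟ ♟ ♟ ♟│7
6│· · ♞ · · · · ·│6
5│· · · · · · · ·│5
4│· · · · ♟ · ♙ ·│4
3│♘ · · · · · · ♝│3
2│♙ ♙ ♙ ♙ · ♙ · ♙│2
1│♖ · ♗ ♕ ♔ ♗ · ♖│1
  ─────────────────
  a b c d e f g h

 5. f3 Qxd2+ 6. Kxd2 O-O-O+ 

  a b c d e f g h
  ─────────────────
8│· · ♚ ♜ · ♝ ♞ ♜│8
7│♟ ♟ ♟ · ♟ ♟ ♟ ♟│7
6│· · ♞ · · · · ·│6
5│· · · · · · · ·│5
4│· · · · ♟ · ♙ ·│4
3│♘ · · · · ♙ · ♝│3
2│♙ ♙ ♙ ♔ · · · ♙│2
1│♖ · ♗ ♕ · ♗ · ♖│1
  ─────────────────
  a b c d e f g h

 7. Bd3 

  a b c d e f g h
  ─────────────────
8│· · ♚ ♜ · ♝ ♞ ♜│8
7│♟ ♟ ♟ · ♟ ♟ ♟ ♟│7
6│· · ♞ · · · · ·│6
5│· · · · · · · ·│5
4│· · · · ♟ · ♙ ·│4
3│♘ · · ♗ · ♙ · ♝│3
2│♙ ♙ ♙ ♔ · · · ♙│2
1│♖ · ♗ ♕ · · · ♖│1
  ─────────────────
  a b c d e f g h


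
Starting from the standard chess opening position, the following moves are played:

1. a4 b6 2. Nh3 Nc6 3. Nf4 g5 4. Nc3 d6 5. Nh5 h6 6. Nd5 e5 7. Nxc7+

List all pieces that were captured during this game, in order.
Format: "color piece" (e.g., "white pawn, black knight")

Tracking captures:
  Nxc7+: captured black pawn

black pawn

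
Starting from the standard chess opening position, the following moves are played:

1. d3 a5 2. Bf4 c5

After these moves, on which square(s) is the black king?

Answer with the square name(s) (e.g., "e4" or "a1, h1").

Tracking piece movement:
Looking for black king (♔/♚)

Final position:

  a b c d e f g h
  ─────────────────
8│♜ ♞ ♝ ♛ ♚ ♝ ♞ ♜│8
7│· ♟ · ♟ ♟ ♟ ♟ ♟│7
6│· · · · · · · ·│6
5│♟ · ♟ · · · · ·│5
4│· · · · · ♗ · ·│4
3│· · · ♙ · · · ·│3
2│♙ ♙ ♙ · ♙ ♙ ♙ ♙│2
1│♖ ♘ · ♕ ♔ ♗ ♘ ♖│1
  ─────────────────
  a b c d e f g h


e8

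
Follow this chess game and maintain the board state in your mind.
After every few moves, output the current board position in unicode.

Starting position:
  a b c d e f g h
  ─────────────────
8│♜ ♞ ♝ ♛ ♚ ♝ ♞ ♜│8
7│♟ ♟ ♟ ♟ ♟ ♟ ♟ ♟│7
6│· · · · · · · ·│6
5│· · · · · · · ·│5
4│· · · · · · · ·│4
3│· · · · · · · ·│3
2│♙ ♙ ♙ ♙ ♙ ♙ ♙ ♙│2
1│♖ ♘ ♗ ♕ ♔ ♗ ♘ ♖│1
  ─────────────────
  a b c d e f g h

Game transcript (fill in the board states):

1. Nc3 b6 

  a b c d e f g h
  ─────────────────
8│♜ ♞ ♝ ♛ ♚ ♝ ♞ ♜│8
7│♟ · ♟ ♟ ♟ ♟ ♟ ♟│7
6│· ♟ · · · · · ·│6
5│· · · · · · · ·│5
4│· · · · · · · ·│4
3│· · ♘ · · · · ·│3
2│♙ ♙ ♙ ♙ ♙ ♙ ♙ ♙│2
1│♖ · ♗ ♕ ♔ ♗ ♘ ♖│1
  ─────────────────
  a b c d e f g h

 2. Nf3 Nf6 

  a b c d e f g h
  ─────────────────
8│♜ ♞ ♝ ♛ ♚ ♝ · ♜│8
7│♟ · ♟ ♟ ♟ ♟ ♟ ♟│7
6│· ♟ · · · ♞ · ·│6
5│· · · · · · · ·│5
4│· · · · · · · ·│4
3│· · ♘ · · ♘ · ·│3
2│♙ ♙ ♙ ♙ ♙ ♙ ♙ ♙│2
1│♖ · ♗ ♕ ♔ ♗ · ♖│1
  ─────────────────
  a b c d e f g h

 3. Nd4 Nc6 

  a b c d e f g h
  ─────────────────
8│♜ · ♝ ♛ ♚ ♝ · ♜│8
7│♟ · ♟ ♟ ♟ ♟ ♟ ♟│7
6│· ♟ ♞ · · ♞ · ·│6
5│· · · · · · · ·│5
4│· · · ♘ · · · ·│4
3│· · ♘ · · · · ·│3
2│♙ ♙ ♙ ♙ ♙ ♙ ♙ ♙│2
1│♖ · ♗ ♕ ♔ ♗ · ♖│1
  ─────────────────
  a b c d e f g h

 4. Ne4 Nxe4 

  a b c d e f g h
  ─────────────────
8│♜ · ♝ ♛ ♚ ♝ · ♜│8
7│♟ · ♟ ♟ ♟ ♟ ♟ ♟│7
6│· ♟ ♞ · · · · ·│6
5│· · · · · · · ·│5
4│· · · ♘ ♞ · · ·│4
3│· · · · · · · ·│3
2│♙ ♙ ♙ ♙ ♙ ♙ ♙ ♙│2
1│♖ · ♗ ♕ ♔ ♗ · ♖│1
  ─────────────────
  a b c d e f g h

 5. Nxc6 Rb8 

  a b c d e f g h
  ─────────────────
8│· ♜ ♝ ♛ ♚ ♝ · ♜│8
7│♟ · ♟ ♟ ♟ ♟ ♟ ♟│7
6│· ♟ ♘ · · · · ·│6
5│· · · · · · · ·│5
4│· · · · ♞ · · ·│4
3│· · · · · · · ·│3
2│♙ ♙ ♙ ♙ ♙ ♙ ♙ ♙│2
1│♖ · ♗ ♕ ♔ ♗ · ♖│1
  ─────────────────
  a b c d e f g h



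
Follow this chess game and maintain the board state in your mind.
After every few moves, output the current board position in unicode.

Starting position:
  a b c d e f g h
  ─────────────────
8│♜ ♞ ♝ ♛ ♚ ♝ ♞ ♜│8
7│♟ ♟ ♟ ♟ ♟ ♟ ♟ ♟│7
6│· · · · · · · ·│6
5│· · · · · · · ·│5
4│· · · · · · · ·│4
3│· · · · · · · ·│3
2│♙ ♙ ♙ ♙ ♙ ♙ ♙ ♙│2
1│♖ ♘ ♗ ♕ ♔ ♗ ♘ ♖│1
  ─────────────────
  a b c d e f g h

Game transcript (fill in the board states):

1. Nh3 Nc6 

  a b c d e f g h
  ─────────────────
8│♜ · ♝ ♛ ♚ ♝ ♞ ♜│8
7│♟ ♟ ♟ ♟ ♟ ♟ ♟ ♟│7
6│· · ♞ · · · · ·│6
5│· · · · · · · ·│5
4│· · · · · · · ·│4
3│· · · · · · · ♘│3
2│♙ ♙ ♙ ♙ ♙ ♙ ♙ ♙│2
1│♖ ♘ ♗ ♕ ♔ ♗ · ♖│1
  ─────────────────
  a b c d e f g h

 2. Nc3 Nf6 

  a b c d e f g h
  ─────────────────
8│♜ · ♝ ♛ ♚ ♝ · ♜│8
7│♟ ♟ ♟ ♟ ♟ ♟ ♟ ♟│7
6│· · ♞ · · ♞ · ·│6
5│· · · · · · · ·│5
4│· · · · · · · ·│4
3│· · ♘ · · · · ♘│3
2│♙ ♙ ♙ ♙ ♙ ♙ ♙ ♙│2
1│♖ · ♗ ♕ ♔ ♗ · ♖│1
  ─────────────────
  a b c d e f g h

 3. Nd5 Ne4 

  a b c d e f g h
  ─────────────────
8│♜ · ♝ ♛ ♚ ♝ · ♜│8
7│♟ ♟ ♟ ♟ ♟ ♟ ♟ ♟│7
6│· · ♞ · · · · ·│6
5│· · · ♘ · · · ·│5
4│· · · · ♞ · · ·│4
3│· · · · · · · ♘│3
2│♙ ♙ ♙ ♙ ♙ ♙ ♙ ♙│2
1│♖ · ♗ ♕ ♔ ♗ · ♖│1
  ─────────────────
  a b c d e f g h

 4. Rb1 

  a b c d e f g h
  ─────────────────
8│♜ · ♝ ♛ ♚ ♝ · ♜│8
7│♟ ♟ ♟ ♟ ♟ ♟ ♟ ♟│7
6│· · ♞ · · · · ·│6
5│· · · ♘ · · · ·│5
4│· · · · ♞ · · ·│4
3│· · · · · · · ♘│3
2│♙ ♙ ♙ ♙ ♙ ♙ ♙ ♙│2
1│· ♖ ♗ ♕ ♔ ♗ · ♖│1
  ─────────────────
  a b c d e f g h


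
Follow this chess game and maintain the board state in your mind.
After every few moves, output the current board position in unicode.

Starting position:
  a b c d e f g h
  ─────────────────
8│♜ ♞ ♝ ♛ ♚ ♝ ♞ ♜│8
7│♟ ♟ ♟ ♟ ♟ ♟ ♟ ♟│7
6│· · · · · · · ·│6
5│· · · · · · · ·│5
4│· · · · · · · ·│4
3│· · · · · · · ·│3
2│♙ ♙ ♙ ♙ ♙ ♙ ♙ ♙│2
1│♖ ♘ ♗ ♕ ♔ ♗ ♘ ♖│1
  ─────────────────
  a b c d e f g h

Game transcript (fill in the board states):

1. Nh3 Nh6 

  a b c d e f g h
  ─────────────────
8│♜ ♞ ♝ ♛ ♚ ♝ · ♜│8
7│♟ ♟ ♟ ♟ ♟ ♟ ♟ ♟│7
6│· · · · · · · ♞│6
5│· · · · · · · ·│5
4│· · · · · · · ·│4
3│· · · · · · · ♘│3
2│♙ ♙ ♙ ♙ ♙ ♙ ♙ ♙│2
1│♖ ♘ ♗ ♕ ♔ ♗ · ♖│1
  ─────────────────
  a b c d e f g h

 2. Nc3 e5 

  a b c d e f g h
  ─────────────────
8│♜ ♞ ♝ ♛ ♚ ♝ · ♜│8
7│♟ ♟ ♟ ♟ · ♟ ♟ ♟│7
6│· · · · · · · ♞│6
5│· · · · ♟ · · ·│5
4│· · · · · · · ·│4
3│· · ♘ · · · · ♘│3
2│♙ ♙ ♙ ♙ ♙ ♙ ♙ ♙│2
1│♖ · ♗ ♕ ♔ ♗ · ♖│1
  ─────────────────
  a b c d e f g h

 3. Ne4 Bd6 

  a b c d e f g h
  ─────────────────
8│♜ ♞ ♝ ♛ ♚ · · ♜│8
7│♟ ♟ ♟ ♟ · ♟ ♟ ♟│7
6│· · · ♝ · · · ♞│6
5│· · · · ♟ · · ·│5
4│· · · · ♘ · · ·│4
3│· · · · · · · ♘│3
2│♙ ♙ ♙ ♙ ♙ ♙ ♙ ♙│2
1│♖ · ♗ ♕ ♔ ♗ · ♖│1
  ─────────────────
  a b c d e f g h

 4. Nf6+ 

  a b c d e f g h
  ─────────────────
8│♜ ♞ ♝ ♛ ♚ · · ♜│8
7│♟ ♟ ♟ ♟ · ♟ ♟ ♟│7
6│· · · ♝ · ♘ · ♞│6
5│· · · · ♟ · · ·│5
4│· · · · · · · ·│4
3│· · · · · · · ♘│3
2│♙ ♙ ♙ ♙ ♙ ♙ ♙ ♙│2
1│♖ · ♗ ♕ ♔ ♗ · ♖│1
  ─────────────────
  a b c d e f g h


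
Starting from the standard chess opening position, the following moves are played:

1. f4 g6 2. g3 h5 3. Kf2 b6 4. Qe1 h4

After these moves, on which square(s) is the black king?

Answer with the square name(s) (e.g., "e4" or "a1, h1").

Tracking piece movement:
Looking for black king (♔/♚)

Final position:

  a b c d e f g h
  ─────────────────
8│♜ ♞ ♝ ♛ ♚ ♝ ♞ ♜│8
7│♟ · ♟ ♟ ♟ ♟ · ·│7
6│· ♟ · · · · ♟ ·│6
5│· · · · · · · ·│5
4│· · · · · ♙ · ♟│4
3│· · · · · · ♙ ·│3
2│♙ ♙ ♙ ♙ ♙ ♔ · ♙│2
1│♖ ♘ ♗ · ♕ ♗ ♘ ♖│1
  ─────────────────
  a b c d e f g h


e8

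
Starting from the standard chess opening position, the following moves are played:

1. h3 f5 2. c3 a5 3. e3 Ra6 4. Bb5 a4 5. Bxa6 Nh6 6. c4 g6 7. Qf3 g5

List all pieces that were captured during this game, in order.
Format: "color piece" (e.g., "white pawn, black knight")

Tracking captures:
  Bxa6: captured black rook

black rook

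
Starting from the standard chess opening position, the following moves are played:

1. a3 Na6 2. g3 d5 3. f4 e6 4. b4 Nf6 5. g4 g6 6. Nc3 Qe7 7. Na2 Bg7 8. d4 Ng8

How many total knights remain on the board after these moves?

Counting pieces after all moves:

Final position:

  a b c d e f g h
  ─────────────────
8│♜ · ♝ · ♚ · ♞ ♜│8
7│♟ ♟ ♟ · ♛ ♟ ♝ ♟│7
6│♞ · · · ♟ · ♟ ·│6
5│· · · ♟ · · · ·│5
4│· ♙ · ♙ · ♙ ♙ ·│4
3│♙ · · · · · · ·│3
2│♘ · ♙ · ♙ · · ♙│2
1│♖ · ♗ ♕ ♔ ♗ ♘ ♖│1
  ─────────────────
  a b c d e f g h


4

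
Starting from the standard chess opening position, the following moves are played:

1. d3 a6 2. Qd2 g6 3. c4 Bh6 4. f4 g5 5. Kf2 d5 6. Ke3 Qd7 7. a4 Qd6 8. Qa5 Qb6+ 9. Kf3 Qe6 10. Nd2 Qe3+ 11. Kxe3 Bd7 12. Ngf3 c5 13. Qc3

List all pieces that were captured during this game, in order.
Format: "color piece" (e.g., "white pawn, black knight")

Tracking captures:
  Kxe3: captured black queen

black queen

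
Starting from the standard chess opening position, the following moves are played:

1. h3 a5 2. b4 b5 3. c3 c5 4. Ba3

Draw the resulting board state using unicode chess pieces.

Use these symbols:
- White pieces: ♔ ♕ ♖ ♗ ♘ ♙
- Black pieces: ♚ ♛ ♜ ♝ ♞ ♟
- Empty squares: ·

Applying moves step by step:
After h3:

♜ ♞ ♝ ♛ ♚ ♝ ♞ ♜
♟ ♟ ♟ ♟ ♟ ♟ ♟ ♟
· · · · · · · ·
· · · · · · · ·
· · · · · · · ·
· · · · · · · ♙
♙ ♙ ♙ ♙ ♙ ♙ ♙ ·
♖ ♘ ♗ ♕ ♔ ♗ ♘ ♖


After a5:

♜ ♞ ♝ ♛ ♚ ♝ ♞ ♜
· ♟ ♟ ♟ ♟ ♟ ♟ ♟
· · · · · · · ·
♟ · · · · · · ·
· · · · · · · ·
· · · · · · · ♙
♙ ♙ ♙ ♙ ♙ ♙ ♙ ·
♖ ♘ ♗ ♕ ♔ ♗ ♘ ♖


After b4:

♜ ♞ ♝ ♛ ♚ ♝ ♞ ♜
· ♟ ♟ ♟ ♟ ♟ ♟ ♟
· · · · · · · ·
♟ · · · · · · ·
· ♙ · · · · · ·
· · · · · · · ♙
♙ · ♙ ♙ ♙ ♙ ♙ ·
♖ ♘ ♗ ♕ ♔ ♗ ♘ ♖


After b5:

♜ ♞ ♝ ♛ ♚ ♝ ♞ ♜
· · ♟ ♟ ♟ ♟ ♟ ♟
· · · · · · · ·
♟ ♟ · · · · · ·
· ♙ · · · · · ·
· · · · · · · ♙
♙ · ♙ ♙ ♙ ♙ ♙ ·
♖ ♘ ♗ ♕ ♔ ♗ ♘ ♖


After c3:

♜ ♞ ♝ ♛ ♚ ♝ ♞ ♜
· · ♟ ♟ ♟ ♟ ♟ ♟
· · · · · · · ·
♟ ♟ · · · · · ·
· ♙ · · · · · ·
· · ♙ · · · · ♙
♙ · · ♙ ♙ ♙ ♙ ·
♖ ♘ ♗ ♕ ♔ ♗ ♘ ♖


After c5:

♜ ♞ ♝ ♛ ♚ ♝ ♞ ♜
· · · ♟ ♟ ♟ ♟ ♟
· · · · · · · ·
♟ ♟ ♟ · · · · ·
· ♙ · · · · · ·
· · ♙ · · · · ♙
♙ · · ♙ ♙ ♙ ♙ ·
♖ ♘ ♗ ♕ ♔ ♗ ♘ ♖


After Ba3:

♜ ♞ ♝ ♛ ♚ ♝ ♞ ♜
· · · ♟ ♟ ♟ ♟ ♟
· · · · · · · ·
♟ ♟ ♟ · · · · ·
· ♙ · · · · · ·
♗ · ♙ · · · · ♙
♙ · · ♙ ♙ ♙ ♙ ·
♖ ♘ · ♕ ♔ ♗ ♘ ♖



  a b c d e f g h
  ─────────────────
8│♜ ♞ ♝ ♛ ♚ ♝ ♞ ♜│8
7│· · · ♟ ♟ ♟ ♟ ♟│7
6│· · · · · · · ·│6
5│♟ ♟ ♟ · · · · ·│5
4│· ♙ · · · · · ·│4
3│♗ · ♙ · · · · ♙│3
2│♙ · · ♙ ♙ ♙ ♙ ·│2
1│♖ ♘ · ♕ ♔ ♗ ♘ ♖│1
  ─────────────────
  a b c d e f g h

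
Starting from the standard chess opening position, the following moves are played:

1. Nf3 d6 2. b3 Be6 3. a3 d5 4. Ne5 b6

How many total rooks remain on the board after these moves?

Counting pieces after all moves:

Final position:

  a b c d e f g h
  ─────────────────
8│♜ ♞ · ♛ ♚ ♝ ♞ ♜│8
7│♟ · ♟ · ♟ ♟ ♟ ♟│7
6│· ♟ · · ♝ · · ·│6
5│· · · ♟ ♘ · · ·│5
4│· · · · · · · ·│4
3│♙ ♙ · · · · · ·│3
2│· · ♙ ♙ ♙ ♙ ♙ ♙│2
1│♖ ♘ ♗ ♕ ♔ ♗ · ♖│1
  ─────────────────
  a b c d e f g h


4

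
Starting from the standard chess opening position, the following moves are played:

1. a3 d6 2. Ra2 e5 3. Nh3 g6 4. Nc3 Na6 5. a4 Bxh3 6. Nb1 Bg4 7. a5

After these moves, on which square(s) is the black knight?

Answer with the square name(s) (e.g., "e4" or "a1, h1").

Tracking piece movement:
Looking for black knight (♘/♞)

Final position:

  a b c d e f g h
  ─────────────────
8│♜ · · ♛ ♚ ♝ ♞ ♜│8
7│♟ ♟ ♟ · · ♟ · ♟│7
6│♞ · · ♟ · · ♟ ·│6
5│♙ · · · ♟ · · ·│5
4│· · · · · · ♝ ·│4
3│· · · · · · · ·│3
2│♖ ♙ ♙ ♙ ♙ ♙ ♙ ♙│2
1│· ♘ ♗ ♕ ♔ ♗ · ♖│1
  ─────────────────
  a b c d e f g h


a6, g8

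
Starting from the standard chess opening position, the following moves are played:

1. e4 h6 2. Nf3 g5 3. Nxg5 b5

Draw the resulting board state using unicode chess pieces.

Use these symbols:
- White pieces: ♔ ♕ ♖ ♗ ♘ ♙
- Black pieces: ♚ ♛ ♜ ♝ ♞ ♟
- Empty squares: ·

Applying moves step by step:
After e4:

♜ ♞ ♝ ♛ ♚ ♝ ♞ ♜
♟ ♟ ♟ ♟ ♟ ♟ ♟ ♟
· · · · · · · ·
· · · · · · · ·
· · · · ♙ · · ·
· · · · · · · ·
♙ ♙ ♙ ♙ · ♙ ♙ ♙
♖ ♘ ♗ ♕ ♔ ♗ ♘ ♖


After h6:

♜ ♞ ♝ ♛ ♚ ♝ ♞ ♜
♟ ♟ ♟ ♟ ♟ ♟ ♟ ·
· · · · · · · ♟
· · · · · · · ·
· · · · ♙ · · ·
· · · · · · · ·
♙ ♙ ♙ ♙ · ♙ ♙ ♙
♖ ♘ ♗ ♕ ♔ ♗ ♘ ♖


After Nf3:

♜ ♞ ♝ ♛ ♚ ♝ ♞ ♜
♟ ♟ ♟ ♟ ♟ ♟ ♟ ·
· · · · · · · ♟
· · · · · · · ·
· · · · ♙ · · ·
· · · · · ♘ · ·
♙ ♙ ♙ ♙ · ♙ ♙ ♙
♖ ♘ ♗ ♕ ♔ ♗ · ♖


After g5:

♜ ♞ ♝ ♛ ♚ ♝ ♞ ♜
♟ ♟ ♟ ♟ ♟ ♟ · ·
· · · · · · · ♟
· · · · · · ♟ ·
· · · · ♙ · · ·
· · · · · ♘ · ·
♙ ♙ ♙ ♙ · ♙ ♙ ♙
♖ ♘ ♗ ♕ ♔ ♗ · ♖


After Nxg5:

♜ ♞ ♝ ♛ ♚ ♝ ♞ ♜
♟ ♟ ♟ ♟ ♟ ♟ · ·
· · · · · · · ♟
· · · · · · ♘ ·
· · · · ♙ · · ·
· · · · · · · ·
♙ ♙ ♙ ♙ · ♙ ♙ ♙
♖ ♘ ♗ ♕ ♔ ♗ · ♖


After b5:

♜ ♞ ♝ ♛ ♚ ♝ ♞ ♜
♟ · ♟ ♟ ♟ ♟ · ·
· · · · · · · ♟
· ♟ · · · · ♘ ·
· · · · ♙ · · ·
· · · · · · · ·
♙ ♙ ♙ ♙ · ♙ ♙ ♙
♖ ♘ ♗ ♕ ♔ ♗ · ♖



  a b c d e f g h
  ─────────────────
8│♜ ♞ ♝ ♛ ♚ ♝ ♞ ♜│8
7│♟ · ♟ ♟ ♟ ♟ · ·│7
6│· · · · · · · ♟│6
5│· ♟ · · · · ♘ ·│5
4│· · · · ♙ · · ·│4
3│· · · · · · · ·│3
2│♙ ♙ ♙ ♙ · ♙ ♙ ♙│2
1│♖ ♘ ♗ ♕ ♔ ♗ · ♖│1
  ─────────────────
  a b c d e f g h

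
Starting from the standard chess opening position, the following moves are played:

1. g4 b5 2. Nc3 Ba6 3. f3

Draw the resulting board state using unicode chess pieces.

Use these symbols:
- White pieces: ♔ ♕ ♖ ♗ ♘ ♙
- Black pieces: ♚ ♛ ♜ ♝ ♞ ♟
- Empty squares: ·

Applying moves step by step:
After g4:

♜ ♞ ♝ ♛ ♚ ♝ ♞ ♜
♟ ♟ ♟ ♟ ♟ ♟ ♟ ♟
· · · · · · · ·
· · · · · · · ·
· · · · · · ♙ ·
· · · · · · · ·
♙ ♙ ♙ ♙ ♙ ♙ · ♙
♖ ♘ ♗ ♕ ♔ ♗ ♘ ♖


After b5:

♜ ♞ ♝ ♛ ♚ ♝ ♞ ♜
♟ · ♟ ♟ ♟ ♟ ♟ ♟
· · · · · · · ·
· ♟ · · · · · ·
· · · · · · ♙ ·
· · · · · · · ·
♙ ♙ ♙ ♙ ♙ ♙ · ♙
♖ ♘ ♗ ♕ ♔ ♗ ♘ ♖


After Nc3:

♜ ♞ ♝ ♛ ♚ ♝ ♞ ♜
♟ · ♟ ♟ ♟ ♟ ♟ ♟
· · · · · · · ·
· ♟ · · · · · ·
· · · · · · ♙ ·
· · ♘ · · · · ·
♙ ♙ ♙ ♙ ♙ ♙ · ♙
♖ · ♗ ♕ ♔ ♗ ♘ ♖


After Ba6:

♜ ♞ · ♛ ♚ ♝ ♞ ♜
♟ · ♟ ♟ ♟ ♟ ♟ ♟
♝ · · · · · · ·
· ♟ · · · · · ·
· · · · · · ♙ ·
· · ♘ · · · · ·
♙ ♙ ♙ ♙ ♙ ♙ · ♙
♖ · ♗ ♕ ♔ ♗ ♘ ♖


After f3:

♜ ♞ · ♛ ♚ ♝ ♞ ♜
♟ · ♟ ♟ ♟ ♟ ♟ ♟
♝ · · · · · · ·
· ♟ · · · · · ·
· · · · · · ♙ ·
· · ♘ · · ♙ · ·
♙ ♙ ♙ ♙ ♙ · · ♙
♖ · ♗ ♕ ♔ ♗ ♘ ♖



  a b c d e f g h
  ─────────────────
8│♜ ♞ · ♛ ♚ ♝ ♞ ♜│8
7│♟ · ♟ ♟ ♟ ♟ ♟ ♟│7
6│♝ · · · · · · ·│6
5│· ♟ · · · · · ·│5
4│· · · · · · ♙ ·│4
3│· · ♘ · · ♙ · ·│3
2│♙ ♙ ♙ ♙ ♙ · · ♙│2
1│♖ · ♗ ♕ ♔ ♗ ♘ ♖│1
  ─────────────────
  a b c d e f g h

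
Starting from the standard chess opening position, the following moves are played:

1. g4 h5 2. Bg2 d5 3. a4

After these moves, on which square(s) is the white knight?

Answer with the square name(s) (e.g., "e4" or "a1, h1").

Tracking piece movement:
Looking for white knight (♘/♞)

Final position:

  a b c d e f g h
  ─────────────────
8│♜ ♞ ♝ ♛ ♚ ♝ ♞ ♜│8
7│♟ ♟ ♟ · ♟ ♟ ♟ ·│7
6│· · · · · · · ·│6
5│· · · ♟ · · · ♟│5
4│♙ · · · · · ♙ ·│4
3│· · · · · · · ·│3
2│· ♙ ♙ ♙ ♙ ♙ ♗ ♙│2
1│♖ ♘ ♗ ♕ ♔ · ♘ ♖│1
  ─────────────────
  a b c d e f g h


b1, g1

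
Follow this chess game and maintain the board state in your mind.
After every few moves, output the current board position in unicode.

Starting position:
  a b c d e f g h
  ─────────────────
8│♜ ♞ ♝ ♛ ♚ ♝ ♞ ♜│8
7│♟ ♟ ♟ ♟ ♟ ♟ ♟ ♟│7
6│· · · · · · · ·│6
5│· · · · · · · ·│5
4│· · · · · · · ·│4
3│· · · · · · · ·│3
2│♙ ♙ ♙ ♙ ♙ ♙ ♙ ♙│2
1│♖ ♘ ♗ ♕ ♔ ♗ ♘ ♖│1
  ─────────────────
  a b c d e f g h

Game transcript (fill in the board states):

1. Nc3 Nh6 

  a b c d e f g h
  ─────────────────
8│♜ ♞ ♝ ♛ ♚ ♝ · ♜│8
7│♟ ♟ ♟ ♟ ♟ ♟ ♟ ♟│7
6│· · · · · · · ♞│6
5│· · · · · · · ·│5
4│· · · · · · · ·│4
3│· · ♘ · · · · ·│3
2│♙ ♙ ♙ ♙ ♙ ♙ ♙ ♙│2
1│♖ · ♗ ♕ ♔ ♗ ♘ ♖│1
  ─────────────────
  a b c d e f g h

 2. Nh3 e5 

  a b c d e f g h
  ─────────────────
8│♜ ♞ ♝ ♛ ♚ ♝ · ♜│8
7│♟ ♟ ♟ ♟ · ♟ ♟ ♟│7
6│· · · · · · · ♞│6
5│· · · · ♟ · · ·│5
4│· · · · · · · ·│4
3│· · ♘ · · · · ♘│3
2│♙ ♙ ♙ ♙ ♙ ♙ ♙ ♙│2
1│♖ · ♗ ♕ ♔ ♗ · ♖│1
  ─────────────────
  a b c d e f g h

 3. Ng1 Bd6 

  a b c d e f g h
  ─────────────────
8│♜ ♞ ♝ ♛ ♚ · · ♜│8
7│♟ ♟ ♟ ♟ · ♟ ♟ ♟│7
6│· · · ♝ · · · ♞│6
5│· · · · ♟ · · ·│5
4│· · · · · · · ·│4
3│· · ♘ · · · · ·│3
2│♙ ♙ ♙ ♙ ♙ ♙ ♙ ♙│2
1│♖ · ♗ ♕ ♔ ♗ ♘ ♖│1
  ─────────────────
  a b c d e f g h

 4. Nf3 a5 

  a b c d e f g h
  ─────────────────
8│♜ ♞ ♝ ♛ ♚ · · ♜│8
7│· ♟ ♟ ♟ · ♟ ♟ ♟│7
6│· · · ♝ · · · ♞│6
5│♟ · · · ♟ · · ·│5
4│· · · · · · · ·│4
3│· · ♘ · · ♘ · ·│3
2│♙ ♙ ♙ ♙ ♙ ♙ ♙ ♙│2
1│♖ · ♗ ♕ ♔ ♗ · ♖│1
  ─────────────────
  a b c d e f g h

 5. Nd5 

  a b c d e f g h
  ─────────────────
8│♜ ♞ ♝ ♛ ♚ · · ♜│8
7│· ♟ ♟ ♟ · ♟ ♟ ♟│7
6│· · · ♝ · · · ♞│6
5│♟ · · ♘ ♟ · · ·│5
4│· · · · · · · ·│4
3│· · · · · ♘ · ·│3
2│♙ ♙ ♙ ♙ ♙ ♙ ♙ ♙│2
1│♖ · ♗ ♕ ♔ ♗ · ♖│1
  ─────────────────
  a b c d e f g h


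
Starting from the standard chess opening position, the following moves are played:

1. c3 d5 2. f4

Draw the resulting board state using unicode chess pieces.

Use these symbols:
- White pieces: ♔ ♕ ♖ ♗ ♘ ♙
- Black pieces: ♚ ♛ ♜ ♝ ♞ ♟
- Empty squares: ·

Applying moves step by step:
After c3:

♜ ♞ ♝ ♛ ♚ ♝ ♞ ♜
♟ ♟ ♟ ♟ ♟ ♟ ♟ ♟
· · · · · · · ·
· · · · · · · ·
· · · · · · · ·
· · ♙ · · · · ·
♙ ♙ · ♙ ♙ ♙ ♙ ♙
♖ ♘ ♗ ♕ ♔ ♗ ♘ ♖


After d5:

♜ ♞ ♝ ♛ ♚ ♝ ♞ ♜
♟ ♟ ♟ · ♟ ♟ ♟ ♟
· · · · · · · ·
· · · ♟ · · · ·
· · · · · · · ·
· · ♙ · · · · ·
♙ ♙ · ♙ ♙ ♙ ♙ ♙
♖ ♘ ♗ ♕ ♔ ♗ ♘ ♖


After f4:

♜ ♞ ♝ ♛ ♚ ♝ ♞ ♜
♟ ♟ ♟ · ♟ ♟ ♟ ♟
· · · · · · · ·
· · · ♟ · · · ·
· · · · · ♙ · ·
· · ♙ · · · · ·
♙ ♙ · ♙ ♙ · ♙ ♙
♖ ♘ ♗ ♕ ♔ ♗ ♘ ♖



  a b c d e f g h
  ─────────────────
8│♜ ♞ ♝ ♛ ♚ ♝ ♞ ♜│8
7│♟ ♟ ♟ · ♟ ♟ ♟ ♟│7
6│· · · · · · · ·│6
5│· · · ♟ · · · ·│5
4│· · · · · ♙ · ·│4
3│· · ♙ · · · · ·│3
2│♙ ♙ · ♙ ♙ · ♙ ♙│2
1│♖ ♘ ♗ ♕ ♔ ♗ ♘ ♖│1
  ─────────────────
  a b c d e f g h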